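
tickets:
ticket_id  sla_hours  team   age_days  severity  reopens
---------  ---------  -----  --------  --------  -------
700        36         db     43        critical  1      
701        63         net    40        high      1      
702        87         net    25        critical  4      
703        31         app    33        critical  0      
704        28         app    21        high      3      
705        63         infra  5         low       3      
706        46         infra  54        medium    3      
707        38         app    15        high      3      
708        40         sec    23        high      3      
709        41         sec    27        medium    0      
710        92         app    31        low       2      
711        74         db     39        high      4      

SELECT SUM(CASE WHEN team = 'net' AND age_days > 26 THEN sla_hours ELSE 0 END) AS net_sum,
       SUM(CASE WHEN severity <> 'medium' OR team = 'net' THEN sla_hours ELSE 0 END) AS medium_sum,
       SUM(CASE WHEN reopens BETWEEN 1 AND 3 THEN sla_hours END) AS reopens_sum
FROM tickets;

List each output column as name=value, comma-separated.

net_sum=63, medium_sum=552, reopens_sum=406

[net_sum: team = 'net' AND age_days > 26]
ticket_id=700: ✗
ticket_id=701: ✓ → 63
ticket_id=702: ✗
ticket_id=703: ✗
ticket_id=704: ✗
ticket_id=705: ✗
ticket_id=706: ✗
ticket_id=707: ✗
ticket_id=708: ✗
ticket_id=709: ✗
ticket_id=710: ✗
ticket_id=711: ✗
net_sum = 63
—
[medium_sum: severity <> 'medium' OR team = 'net']
ticket_id=700: ✓ → 36
ticket_id=701: ✓ → 63
ticket_id=702: ✓ → 87
ticket_id=703: ✓ → 31
ticket_id=704: ✓ → 28
ticket_id=705: ✓ → 63
ticket_id=706: ✗
ticket_id=707: ✓ → 38
ticket_id=708: ✓ → 40
ticket_id=709: ✗
ticket_id=710: ✓ → 92
ticket_id=711: ✓ → 74
medium_sum = 36 + 63 + 87 + 31 + 28 + 63 + 38 + 40 + 92 + 74 = 552
—
[reopens_sum: reopens BETWEEN 1 AND 3]
ticket_id=700: ✓ → 36
ticket_id=701: ✓ → 63
ticket_id=702: ✗
ticket_id=703: ✗
ticket_id=704: ✓ → 28
ticket_id=705: ✓ → 63
ticket_id=706: ✓ → 46
ticket_id=707: ✓ → 38
ticket_id=708: ✓ → 40
ticket_id=709: ✗
ticket_id=710: ✓ → 92
ticket_id=711: ✗
reopens_sum = 36 + 63 + 28 + 63 + 46 + 38 + 40 + 92 = 406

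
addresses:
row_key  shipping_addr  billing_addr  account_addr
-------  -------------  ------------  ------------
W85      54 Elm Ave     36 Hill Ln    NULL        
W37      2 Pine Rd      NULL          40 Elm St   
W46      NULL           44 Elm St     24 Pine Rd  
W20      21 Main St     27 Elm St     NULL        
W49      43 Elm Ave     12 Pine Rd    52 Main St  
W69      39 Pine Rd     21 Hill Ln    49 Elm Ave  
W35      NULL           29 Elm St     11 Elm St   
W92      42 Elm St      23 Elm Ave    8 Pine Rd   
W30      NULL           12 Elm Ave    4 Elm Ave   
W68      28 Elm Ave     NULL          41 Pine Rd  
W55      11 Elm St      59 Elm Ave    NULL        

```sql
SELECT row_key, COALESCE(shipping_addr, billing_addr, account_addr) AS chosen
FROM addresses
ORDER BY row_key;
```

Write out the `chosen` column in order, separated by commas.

21 Main St, 12 Elm Ave, 29 Elm St, 2 Pine Rd, 44 Elm St, 43 Elm Ave, 11 Elm St, 28 Elm Ave, 39 Pine Rd, 54 Elm Ave, 42 Elm St

row_key=W20: shipping_addr=21 Main St → 21 Main St
row_key=W30: shipping_addr=NULL, billing_addr=12 Elm Ave → 12 Elm Ave
row_key=W35: shipping_addr=NULL, billing_addr=29 Elm St → 29 Elm St
row_key=W37: shipping_addr=2 Pine Rd → 2 Pine Rd
row_key=W46: shipping_addr=NULL, billing_addr=44 Elm St → 44 Elm St
row_key=W49: shipping_addr=43 Elm Ave → 43 Elm Ave
row_key=W55: shipping_addr=11 Elm St → 11 Elm St
row_key=W68: shipping_addr=28 Elm Ave → 28 Elm Ave
row_key=W69: shipping_addr=39 Pine Rd → 39 Pine Rd
row_key=W85: shipping_addr=54 Elm Ave → 54 Elm Ave
row_key=W92: shipping_addr=42 Elm St → 42 Elm St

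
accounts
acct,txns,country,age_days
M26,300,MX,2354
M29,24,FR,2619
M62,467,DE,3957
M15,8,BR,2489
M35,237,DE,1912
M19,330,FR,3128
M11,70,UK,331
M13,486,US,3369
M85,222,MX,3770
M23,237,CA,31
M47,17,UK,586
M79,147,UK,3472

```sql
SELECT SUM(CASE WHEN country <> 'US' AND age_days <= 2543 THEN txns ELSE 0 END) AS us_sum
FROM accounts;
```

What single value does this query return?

869

acct=M26: ✓ → 300
acct=M29: ✗
acct=M62: ✗
acct=M15: ✓ → 8
acct=M35: ✓ → 237
acct=M19: ✗
acct=M11: ✓ → 70
acct=M13: ✗
acct=M85: ✗
acct=M23: ✓ → 237
acct=M47: ✓ → 17
acct=M79: ✗
us_sum = 300 + 8 + 237 + 70 + 237 + 17 = 869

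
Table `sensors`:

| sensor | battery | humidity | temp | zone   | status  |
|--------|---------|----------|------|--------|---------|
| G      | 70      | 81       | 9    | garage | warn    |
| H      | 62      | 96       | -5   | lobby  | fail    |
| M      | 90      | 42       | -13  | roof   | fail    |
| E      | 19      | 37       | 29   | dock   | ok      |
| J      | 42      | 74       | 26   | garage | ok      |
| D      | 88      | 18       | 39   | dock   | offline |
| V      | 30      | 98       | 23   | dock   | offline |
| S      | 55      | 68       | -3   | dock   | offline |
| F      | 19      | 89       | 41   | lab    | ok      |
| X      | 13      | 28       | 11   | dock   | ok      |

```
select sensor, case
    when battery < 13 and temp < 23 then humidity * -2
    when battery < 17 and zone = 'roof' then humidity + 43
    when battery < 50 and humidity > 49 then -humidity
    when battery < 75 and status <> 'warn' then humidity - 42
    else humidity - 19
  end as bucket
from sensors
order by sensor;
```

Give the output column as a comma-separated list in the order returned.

-1, -5, -89, 62, 54, -74, 23, 26, -98, -14

sensor=D: ELSE → -1
sensor=E: battery < 75 and status <> 'warn' → -5
sensor=F: battery < 50 and humidity > 49 → -89
sensor=G: ELSE → 62
sensor=H: battery < 75 and status <> 'warn' → 54
sensor=J: battery < 50 and humidity > 49 → -74
sensor=M: ELSE → 23
sensor=S: battery < 75 and status <> 'warn' → 26
sensor=V: battery < 50 and humidity > 49 → -98
sensor=X: battery < 75 and status <> 'warn' → -14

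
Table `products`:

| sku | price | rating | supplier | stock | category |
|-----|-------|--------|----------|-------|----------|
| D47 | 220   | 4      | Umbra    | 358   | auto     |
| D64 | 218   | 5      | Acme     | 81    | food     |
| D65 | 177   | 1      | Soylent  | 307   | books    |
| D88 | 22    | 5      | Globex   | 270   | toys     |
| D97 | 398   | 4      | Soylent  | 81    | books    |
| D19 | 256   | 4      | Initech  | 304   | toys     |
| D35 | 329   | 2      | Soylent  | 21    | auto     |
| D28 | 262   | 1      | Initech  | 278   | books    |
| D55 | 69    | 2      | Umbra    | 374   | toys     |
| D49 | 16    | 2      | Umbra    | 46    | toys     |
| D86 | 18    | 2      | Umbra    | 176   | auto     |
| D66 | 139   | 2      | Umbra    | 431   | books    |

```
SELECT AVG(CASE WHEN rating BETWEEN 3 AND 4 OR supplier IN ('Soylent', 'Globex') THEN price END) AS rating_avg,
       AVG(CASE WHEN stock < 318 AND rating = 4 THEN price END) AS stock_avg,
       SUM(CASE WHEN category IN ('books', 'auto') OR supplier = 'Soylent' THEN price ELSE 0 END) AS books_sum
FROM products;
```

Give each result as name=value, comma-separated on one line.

rating_avg=233.6666666667, stock_avg=327, books_sum=1543

[rating_avg: rating BETWEEN 3 AND 4 OR supplier IN ('Soylent', 'Globex')]
sku=D47: ✓ → 220
sku=D64: ✗
sku=D65: ✓ → 177
sku=D88: ✓ → 22
sku=D97: ✓ → 398
sku=D19: ✓ → 256
sku=D35: ✓ → 329
sku=D28: ✗
sku=D55: ✗
sku=D49: ✗
sku=D86: ✗
sku=D66: ✗
rating_avg = (220 + 177 + 22 + 398 + 256 + 329) / 6 = 233.6666666667
—
[stock_avg: stock < 318 AND rating = 4]
sku=D47: ✗
sku=D64: ✗
sku=D65: ✗
sku=D88: ✗
sku=D97: ✓ → 398
sku=D19: ✓ → 256
sku=D35: ✗
sku=D28: ✗
sku=D55: ✗
sku=D49: ✗
sku=D86: ✗
sku=D66: ✗
stock_avg = (398 + 256) / 2 = 327
—
[books_sum: category IN ('books', 'auto') OR supplier = 'Soylent']
sku=D47: ✓ → 220
sku=D64: ✗
sku=D65: ✓ → 177
sku=D88: ✗
sku=D97: ✓ → 398
sku=D19: ✗
sku=D35: ✓ → 329
sku=D28: ✓ → 262
sku=D55: ✗
sku=D49: ✗
sku=D86: ✓ → 18
sku=D66: ✓ → 139
books_sum = 220 + 177 + 398 + 329 + 262 + 18 + 139 = 1543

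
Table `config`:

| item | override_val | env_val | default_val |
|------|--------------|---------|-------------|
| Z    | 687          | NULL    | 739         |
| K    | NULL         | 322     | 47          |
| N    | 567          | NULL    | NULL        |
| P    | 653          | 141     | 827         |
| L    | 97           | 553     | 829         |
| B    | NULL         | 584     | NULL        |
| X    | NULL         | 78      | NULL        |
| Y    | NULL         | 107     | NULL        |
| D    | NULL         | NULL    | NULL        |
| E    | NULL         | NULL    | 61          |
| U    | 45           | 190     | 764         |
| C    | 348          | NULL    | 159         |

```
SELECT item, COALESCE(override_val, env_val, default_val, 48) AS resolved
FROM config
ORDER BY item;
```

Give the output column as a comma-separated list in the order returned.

item=B: override_val=NULL, env_val=584 → 584
item=C: override_val=348 → 348
item=D: override_val=NULL, env_val=NULL, default_val=NULL, → literal 48 → 48
item=E: override_val=NULL, env_val=NULL, default_val=61 → 61
item=K: override_val=NULL, env_val=322 → 322
item=L: override_val=97 → 97
item=N: override_val=567 → 567
item=P: override_val=653 → 653
item=U: override_val=45 → 45
item=X: override_val=NULL, env_val=78 → 78
item=Y: override_val=NULL, env_val=107 → 107
item=Z: override_val=687 → 687

584, 348, 48, 61, 322, 97, 567, 653, 45, 78, 107, 687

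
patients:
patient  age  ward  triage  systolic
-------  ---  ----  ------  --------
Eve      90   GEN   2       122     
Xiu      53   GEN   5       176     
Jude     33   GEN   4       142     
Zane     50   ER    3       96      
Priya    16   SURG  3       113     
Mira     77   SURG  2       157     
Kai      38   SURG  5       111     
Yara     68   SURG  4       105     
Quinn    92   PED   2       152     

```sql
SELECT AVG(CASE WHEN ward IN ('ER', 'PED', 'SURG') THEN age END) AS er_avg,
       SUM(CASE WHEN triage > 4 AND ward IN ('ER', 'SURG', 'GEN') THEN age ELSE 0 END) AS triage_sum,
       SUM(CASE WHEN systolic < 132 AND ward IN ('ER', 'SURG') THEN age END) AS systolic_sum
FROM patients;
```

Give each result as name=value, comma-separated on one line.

[er_avg: ward IN ('ER', 'PED', 'SURG')]
patient=Eve: ✗
patient=Xiu: ✗
patient=Jude: ✗
patient=Zane: ✓ → 50
patient=Priya: ✓ → 16
patient=Mira: ✓ → 77
patient=Kai: ✓ → 38
patient=Yara: ✓ → 68
patient=Quinn: ✓ → 92
er_avg = (50 + 16 + 77 + 38 + 68 + 92) / 6 = 56.8333333333
—
[triage_sum: triage > 4 AND ward IN ('ER', 'SURG', 'GEN')]
patient=Eve: ✗
patient=Xiu: ✓ → 53
patient=Jude: ✗
patient=Zane: ✗
patient=Priya: ✗
patient=Mira: ✗
patient=Kai: ✓ → 38
patient=Yara: ✗
patient=Quinn: ✗
triage_sum = 53 + 38 = 91
—
[systolic_sum: systolic < 132 AND ward IN ('ER', 'SURG')]
patient=Eve: ✗
patient=Xiu: ✗
patient=Jude: ✗
patient=Zane: ✓ → 50
patient=Priya: ✓ → 16
patient=Mira: ✗
patient=Kai: ✓ → 38
patient=Yara: ✓ → 68
patient=Quinn: ✗
systolic_sum = 50 + 16 + 38 + 68 = 172

er_avg=56.8333333333, triage_sum=91, systolic_sum=172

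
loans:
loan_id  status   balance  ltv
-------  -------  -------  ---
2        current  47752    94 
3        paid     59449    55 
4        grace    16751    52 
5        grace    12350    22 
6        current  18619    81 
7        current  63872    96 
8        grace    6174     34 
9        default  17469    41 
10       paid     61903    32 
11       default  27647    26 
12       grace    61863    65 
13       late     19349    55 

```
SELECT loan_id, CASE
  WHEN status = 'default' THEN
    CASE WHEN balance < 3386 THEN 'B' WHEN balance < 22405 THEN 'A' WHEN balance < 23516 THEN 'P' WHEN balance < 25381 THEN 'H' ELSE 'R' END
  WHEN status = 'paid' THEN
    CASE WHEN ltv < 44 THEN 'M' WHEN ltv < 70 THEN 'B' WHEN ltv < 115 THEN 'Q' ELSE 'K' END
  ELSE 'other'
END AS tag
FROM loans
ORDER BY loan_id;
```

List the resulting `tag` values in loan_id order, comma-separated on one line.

other, B, other, other, other, other, other, A, M, R, other, other

loan_id=2: status='current' → outer ELSE → other
loan_id=3: status='paid' → inner[ltv < 70] → B
loan_id=4: status='grace' → outer ELSE → other
loan_id=5: status='grace' → outer ELSE → other
loan_id=6: status='current' → outer ELSE → other
loan_id=7: status='current' → outer ELSE → other
loan_id=8: status='grace' → outer ELSE → other
loan_id=9: status='default' → inner[balance < 22405] → A
loan_id=10: status='paid' → inner[ltv < 44] → M
loan_id=11: status='default' → inner[ELSE] → R
loan_id=12: status='grace' → outer ELSE → other
loan_id=13: status='late' → outer ELSE → other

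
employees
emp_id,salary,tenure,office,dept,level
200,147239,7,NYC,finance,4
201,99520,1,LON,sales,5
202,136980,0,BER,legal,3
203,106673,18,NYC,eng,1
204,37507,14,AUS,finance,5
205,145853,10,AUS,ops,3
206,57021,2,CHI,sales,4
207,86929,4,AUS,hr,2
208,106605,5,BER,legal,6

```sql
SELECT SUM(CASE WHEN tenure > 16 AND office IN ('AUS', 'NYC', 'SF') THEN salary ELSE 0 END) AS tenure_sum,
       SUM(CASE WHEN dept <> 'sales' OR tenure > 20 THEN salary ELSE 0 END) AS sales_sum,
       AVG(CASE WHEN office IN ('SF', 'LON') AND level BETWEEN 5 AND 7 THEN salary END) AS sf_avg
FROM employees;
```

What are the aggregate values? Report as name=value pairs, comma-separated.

[tenure_sum: tenure > 16 AND office IN ('AUS', 'NYC', 'SF')]
emp_id=200: ✗
emp_id=201: ✗
emp_id=202: ✗
emp_id=203: ✓ → 106673
emp_id=204: ✗
emp_id=205: ✗
emp_id=206: ✗
emp_id=207: ✗
emp_id=208: ✗
tenure_sum = 106673
—
[sales_sum: dept <> 'sales' OR tenure > 20]
emp_id=200: ✓ → 147239
emp_id=201: ✗
emp_id=202: ✓ → 136980
emp_id=203: ✓ → 106673
emp_id=204: ✓ → 37507
emp_id=205: ✓ → 145853
emp_id=206: ✗
emp_id=207: ✓ → 86929
emp_id=208: ✓ → 106605
sales_sum = 147239 + 136980 + 106673 + 37507 + 145853 + 86929 + 106605 = 767786
—
[sf_avg: office IN ('SF', 'LON') AND level BETWEEN 5 AND 7]
emp_id=200: ✗
emp_id=201: ✓ → 99520
emp_id=202: ✗
emp_id=203: ✗
emp_id=204: ✗
emp_id=205: ✗
emp_id=206: ✗
emp_id=207: ✗
emp_id=208: ✗
sf_avg = 99520

tenure_sum=106673, sales_sum=767786, sf_avg=99520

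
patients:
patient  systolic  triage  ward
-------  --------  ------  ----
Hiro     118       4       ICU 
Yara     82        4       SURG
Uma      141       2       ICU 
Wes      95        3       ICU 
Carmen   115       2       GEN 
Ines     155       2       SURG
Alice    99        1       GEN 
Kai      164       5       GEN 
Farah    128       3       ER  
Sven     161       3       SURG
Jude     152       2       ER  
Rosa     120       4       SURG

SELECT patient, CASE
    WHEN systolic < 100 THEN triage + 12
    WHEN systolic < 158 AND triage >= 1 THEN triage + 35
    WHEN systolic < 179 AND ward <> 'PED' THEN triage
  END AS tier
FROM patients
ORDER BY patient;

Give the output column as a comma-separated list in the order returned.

13, 37, 38, 39, 37, 37, 5, 39, 3, 37, 15, 16

patient=Alice: systolic < 100 → 13
patient=Carmen: systolic < 158 AND triage >= 1 → 37
patient=Farah: systolic < 158 AND triage >= 1 → 38
patient=Hiro: systolic < 158 AND triage >= 1 → 39
patient=Ines: systolic < 158 AND triage >= 1 → 37
patient=Jude: systolic < 158 AND triage >= 1 → 37
patient=Kai: systolic < 179 AND ward <> 'PED' → 5
patient=Rosa: systolic < 158 AND triage >= 1 → 39
patient=Sven: systolic < 179 AND ward <> 'PED' → 3
patient=Uma: systolic < 158 AND triage >= 1 → 37
patient=Wes: systolic < 100 → 15
patient=Yara: systolic < 100 → 16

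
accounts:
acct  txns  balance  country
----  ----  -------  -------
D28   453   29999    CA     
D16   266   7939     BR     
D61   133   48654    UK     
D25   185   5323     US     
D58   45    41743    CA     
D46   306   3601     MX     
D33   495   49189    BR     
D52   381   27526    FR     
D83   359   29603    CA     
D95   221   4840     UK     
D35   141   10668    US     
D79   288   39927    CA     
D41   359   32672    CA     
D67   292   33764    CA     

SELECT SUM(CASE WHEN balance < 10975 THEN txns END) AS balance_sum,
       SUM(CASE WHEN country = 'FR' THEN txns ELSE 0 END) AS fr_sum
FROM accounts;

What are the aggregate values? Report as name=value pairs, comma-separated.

[balance_sum: balance < 10975]
acct=D28: ✗
acct=D16: ✓ → 266
acct=D61: ✗
acct=D25: ✓ → 185
acct=D58: ✗
acct=D46: ✓ → 306
acct=D33: ✗
acct=D52: ✗
acct=D83: ✗
acct=D95: ✓ → 221
acct=D35: ✓ → 141
acct=D79: ✗
acct=D41: ✗
acct=D67: ✗
balance_sum = 266 + 185 + 306 + 221 + 141 = 1119
—
[fr_sum: country = 'FR']
acct=D28: ✗
acct=D16: ✗
acct=D61: ✗
acct=D25: ✗
acct=D58: ✗
acct=D46: ✗
acct=D33: ✗
acct=D52: ✓ → 381
acct=D83: ✗
acct=D95: ✗
acct=D35: ✗
acct=D79: ✗
acct=D41: ✗
acct=D67: ✗
fr_sum = 381

balance_sum=1119, fr_sum=381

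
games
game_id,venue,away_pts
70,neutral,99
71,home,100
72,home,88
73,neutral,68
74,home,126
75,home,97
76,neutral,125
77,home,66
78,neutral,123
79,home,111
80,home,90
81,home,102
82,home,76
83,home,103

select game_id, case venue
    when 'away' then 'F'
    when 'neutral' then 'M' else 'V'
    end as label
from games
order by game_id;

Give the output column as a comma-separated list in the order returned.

M, V, V, M, V, V, M, V, M, V, V, V, V, V

game_id=70: venue='neutral' → M
game_id=71: ELSE → V
game_id=72: ELSE → V
game_id=73: venue='neutral' → M
game_id=74: ELSE → V
game_id=75: ELSE → V
game_id=76: venue='neutral' → M
game_id=77: ELSE → V
game_id=78: venue='neutral' → M
game_id=79: ELSE → V
game_id=80: ELSE → V
game_id=81: ELSE → V
game_id=82: ELSE → V
game_id=83: ELSE → V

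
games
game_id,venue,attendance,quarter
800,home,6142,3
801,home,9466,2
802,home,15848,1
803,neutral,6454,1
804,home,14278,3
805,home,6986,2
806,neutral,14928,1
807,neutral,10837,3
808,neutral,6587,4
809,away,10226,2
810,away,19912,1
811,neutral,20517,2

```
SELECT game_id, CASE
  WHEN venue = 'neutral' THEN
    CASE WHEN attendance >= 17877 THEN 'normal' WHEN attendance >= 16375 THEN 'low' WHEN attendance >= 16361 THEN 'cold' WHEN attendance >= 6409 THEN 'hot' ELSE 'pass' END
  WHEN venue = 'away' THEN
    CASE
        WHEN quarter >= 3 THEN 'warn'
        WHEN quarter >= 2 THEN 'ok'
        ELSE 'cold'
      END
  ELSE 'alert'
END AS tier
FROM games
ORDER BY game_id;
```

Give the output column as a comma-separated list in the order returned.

game_id=800: venue='home' → outer ELSE → alert
game_id=801: venue='home' → outer ELSE → alert
game_id=802: venue='home' → outer ELSE → alert
game_id=803: venue='neutral' → inner[attendance >= 6409] → hot
game_id=804: venue='home' → outer ELSE → alert
game_id=805: venue='home' → outer ELSE → alert
game_id=806: venue='neutral' → inner[attendance >= 6409] → hot
game_id=807: venue='neutral' → inner[attendance >= 6409] → hot
game_id=808: venue='neutral' → inner[attendance >= 6409] → hot
game_id=809: venue='away' → inner[quarter >= 2] → ok
game_id=810: venue='away' → inner[ELSE] → cold
game_id=811: venue='neutral' → inner[attendance >= 17877] → normal

alert, alert, alert, hot, alert, alert, hot, hot, hot, ok, cold, normal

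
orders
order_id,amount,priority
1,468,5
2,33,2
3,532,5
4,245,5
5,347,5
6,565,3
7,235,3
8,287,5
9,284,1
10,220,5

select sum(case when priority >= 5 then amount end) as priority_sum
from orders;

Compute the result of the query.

2099

order_id=1: ✓ → 468
order_id=2: ✗
order_id=3: ✓ → 532
order_id=4: ✓ → 245
order_id=5: ✓ → 347
order_id=6: ✗
order_id=7: ✗
order_id=8: ✓ → 287
order_id=9: ✗
order_id=10: ✓ → 220
priority_sum = 468 + 532 + 245 + 347 + 287 + 220 = 2099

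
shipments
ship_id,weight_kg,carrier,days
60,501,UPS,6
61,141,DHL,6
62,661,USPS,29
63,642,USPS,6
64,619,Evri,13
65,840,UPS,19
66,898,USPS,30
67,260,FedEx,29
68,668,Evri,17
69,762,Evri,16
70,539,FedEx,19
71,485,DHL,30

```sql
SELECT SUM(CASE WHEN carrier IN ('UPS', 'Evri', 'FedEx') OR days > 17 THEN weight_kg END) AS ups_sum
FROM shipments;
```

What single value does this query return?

6233

ship_id=60: ✓ → 501
ship_id=61: ✗
ship_id=62: ✓ → 661
ship_id=63: ✗
ship_id=64: ✓ → 619
ship_id=65: ✓ → 840
ship_id=66: ✓ → 898
ship_id=67: ✓ → 260
ship_id=68: ✓ → 668
ship_id=69: ✓ → 762
ship_id=70: ✓ → 539
ship_id=71: ✓ → 485
ups_sum = 501 + 661 + 619 + 840 + 898 + 260 + 668 + 762 + 539 + 485 = 6233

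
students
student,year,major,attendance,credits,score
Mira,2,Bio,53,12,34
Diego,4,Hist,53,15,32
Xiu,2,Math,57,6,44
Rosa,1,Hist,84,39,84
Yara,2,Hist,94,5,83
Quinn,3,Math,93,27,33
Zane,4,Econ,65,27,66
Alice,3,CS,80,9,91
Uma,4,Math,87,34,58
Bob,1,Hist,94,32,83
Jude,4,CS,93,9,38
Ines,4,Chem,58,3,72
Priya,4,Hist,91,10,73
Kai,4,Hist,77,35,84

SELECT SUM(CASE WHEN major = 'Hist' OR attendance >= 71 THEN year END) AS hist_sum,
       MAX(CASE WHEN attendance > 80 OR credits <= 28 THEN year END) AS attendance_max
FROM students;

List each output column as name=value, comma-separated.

[hist_sum: major = 'Hist' OR attendance >= 71]
student=Mira: ✗
student=Diego: ✓ → 4
student=Xiu: ✗
student=Rosa: ✓ → 1
student=Yara: ✓ → 2
student=Quinn: ✓ → 3
student=Zane: ✗
student=Alice: ✓ → 3
student=Uma: ✓ → 4
student=Bob: ✓ → 1
student=Jude: ✓ → 4
student=Ines: ✗
student=Priya: ✓ → 4
student=Kai: ✓ → 4
hist_sum = 4 + 1 + 2 + 3 + 3 + 4 + 1 + 4 + 4 + 4 = 30
—
[attendance_max: attendance > 80 OR credits <= 28]
student=Mira: ✓ → 2
student=Diego: ✓ → 4
student=Xiu: ✓ → 2
student=Rosa: ✓ → 1
student=Yara: ✓ → 2
student=Quinn: ✓ → 3
student=Zane: ✓ → 4
student=Alice: ✓ → 3
student=Uma: ✓ → 4
student=Bob: ✓ → 1
student=Jude: ✓ → 4
student=Ines: ✓ → 4
student=Priya: ✓ → 4
student=Kai: ✗
attendance_max = MAX(2, 4, 2, 1, 2, 3, 4, 3, 4, 1, 4, 4, 4) = 4

hist_sum=30, attendance_max=4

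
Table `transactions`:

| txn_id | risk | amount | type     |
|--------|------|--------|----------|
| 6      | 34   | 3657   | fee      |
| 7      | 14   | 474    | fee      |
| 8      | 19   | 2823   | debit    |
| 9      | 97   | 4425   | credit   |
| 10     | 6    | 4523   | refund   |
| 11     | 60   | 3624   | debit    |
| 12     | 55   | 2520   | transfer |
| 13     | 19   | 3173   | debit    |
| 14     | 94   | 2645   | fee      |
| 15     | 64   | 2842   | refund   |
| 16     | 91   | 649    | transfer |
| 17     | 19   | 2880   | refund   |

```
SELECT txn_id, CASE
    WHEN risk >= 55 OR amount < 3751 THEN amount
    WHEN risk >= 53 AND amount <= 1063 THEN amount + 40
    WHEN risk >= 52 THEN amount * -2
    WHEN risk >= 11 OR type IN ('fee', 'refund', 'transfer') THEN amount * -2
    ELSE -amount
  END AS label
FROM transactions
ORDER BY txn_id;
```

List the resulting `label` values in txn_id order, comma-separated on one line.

3657, 474, 2823, 4425, -9046, 3624, 2520, 3173, 2645, 2842, 649, 2880

txn_id=6: risk >= 55 OR amount < 3751 → 3657
txn_id=7: risk >= 55 OR amount < 3751 → 474
txn_id=8: risk >= 55 OR amount < 3751 → 2823
txn_id=9: risk >= 55 OR amount < 3751 → 4425
txn_id=10: risk >= 11 OR type IN ('fee', 'refund', 'transfer') → -9046
txn_id=11: risk >= 55 OR amount < 3751 → 3624
txn_id=12: risk >= 55 OR amount < 3751 → 2520
txn_id=13: risk >= 55 OR amount < 3751 → 3173
txn_id=14: risk >= 55 OR amount < 3751 → 2645
txn_id=15: risk >= 55 OR amount < 3751 → 2842
txn_id=16: risk >= 55 OR amount < 3751 → 649
txn_id=17: risk >= 55 OR amount < 3751 → 2880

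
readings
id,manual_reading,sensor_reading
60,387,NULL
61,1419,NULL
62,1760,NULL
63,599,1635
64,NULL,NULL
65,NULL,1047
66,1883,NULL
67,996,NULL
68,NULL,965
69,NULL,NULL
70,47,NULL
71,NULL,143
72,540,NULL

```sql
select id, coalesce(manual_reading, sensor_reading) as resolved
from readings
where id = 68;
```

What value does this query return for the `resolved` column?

id = 68: manual_reading=NULL, sensor_reading=965.
manual_reading=NULL, sensor_reading=965 → 965

965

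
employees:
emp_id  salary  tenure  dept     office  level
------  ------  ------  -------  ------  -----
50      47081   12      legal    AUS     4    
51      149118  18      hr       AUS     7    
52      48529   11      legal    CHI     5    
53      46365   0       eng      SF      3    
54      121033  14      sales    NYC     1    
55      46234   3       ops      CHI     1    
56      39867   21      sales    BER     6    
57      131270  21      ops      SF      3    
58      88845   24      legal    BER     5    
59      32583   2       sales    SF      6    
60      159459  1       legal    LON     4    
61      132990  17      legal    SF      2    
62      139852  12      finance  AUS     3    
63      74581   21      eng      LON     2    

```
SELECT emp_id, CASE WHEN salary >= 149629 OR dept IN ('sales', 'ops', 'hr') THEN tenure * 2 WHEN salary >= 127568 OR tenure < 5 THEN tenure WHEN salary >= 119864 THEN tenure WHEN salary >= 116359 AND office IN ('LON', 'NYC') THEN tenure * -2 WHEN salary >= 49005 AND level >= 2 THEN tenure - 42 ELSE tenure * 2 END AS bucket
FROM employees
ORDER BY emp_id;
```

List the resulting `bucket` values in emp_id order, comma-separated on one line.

emp_id=50: ELSE → 24
emp_id=51: salary >= 149629 OR dept IN ('sales', 'ops', 'hr') → 36
emp_id=52: ELSE → 22
emp_id=53: salary >= 127568 OR tenure < 5 → 0
emp_id=54: salary >= 149629 OR dept IN ('sales', 'ops', 'hr') → 28
emp_id=55: salary >= 149629 OR dept IN ('sales', 'ops', 'hr') → 6
emp_id=56: salary >= 149629 OR dept IN ('sales', 'ops', 'hr') → 42
emp_id=57: salary >= 149629 OR dept IN ('sales', 'ops', 'hr') → 42
emp_id=58: salary >= 49005 AND level >= 2 → -18
emp_id=59: salary >= 149629 OR dept IN ('sales', 'ops', 'hr') → 4
emp_id=60: salary >= 149629 OR dept IN ('sales', 'ops', 'hr') → 2
emp_id=61: salary >= 127568 OR tenure < 5 → 17
emp_id=62: salary >= 127568 OR tenure < 5 → 12
emp_id=63: salary >= 49005 AND level >= 2 → -21

24, 36, 22, 0, 28, 6, 42, 42, -18, 4, 2, 17, 12, -21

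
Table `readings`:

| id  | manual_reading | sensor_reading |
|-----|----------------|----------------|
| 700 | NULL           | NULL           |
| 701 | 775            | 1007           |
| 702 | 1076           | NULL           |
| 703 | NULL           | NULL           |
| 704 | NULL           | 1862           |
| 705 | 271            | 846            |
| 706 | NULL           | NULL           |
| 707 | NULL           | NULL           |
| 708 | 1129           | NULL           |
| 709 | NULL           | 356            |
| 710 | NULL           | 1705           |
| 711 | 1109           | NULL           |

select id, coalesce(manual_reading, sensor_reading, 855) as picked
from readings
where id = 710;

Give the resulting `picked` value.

id = 710: manual_reading=NULL, sensor_reading=1705.
manual_reading=NULL, sensor_reading=1705 → 1705

1705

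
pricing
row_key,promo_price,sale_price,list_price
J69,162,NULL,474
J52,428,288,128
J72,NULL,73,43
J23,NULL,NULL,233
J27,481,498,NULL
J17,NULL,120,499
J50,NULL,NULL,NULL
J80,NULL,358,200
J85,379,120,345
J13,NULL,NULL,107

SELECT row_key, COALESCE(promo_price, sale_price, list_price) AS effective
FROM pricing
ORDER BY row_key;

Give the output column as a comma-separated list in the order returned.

row_key=J13: promo_price=NULL, sale_price=NULL, list_price=107 → 107
row_key=J17: promo_price=NULL, sale_price=120 → 120
row_key=J23: promo_price=NULL, sale_price=NULL, list_price=233 → 233
row_key=J27: promo_price=481 → 481
row_key=J50: promo_price=NULL, sale_price=NULL, list_price=NULL (all NULL) → NULL
row_key=J52: promo_price=428 → 428
row_key=J69: promo_price=162 → 162
row_key=J72: promo_price=NULL, sale_price=73 → 73
row_key=J80: promo_price=NULL, sale_price=358 → 358
row_key=J85: promo_price=379 → 379

107, 120, 233, 481, NULL, 428, 162, 73, 358, 379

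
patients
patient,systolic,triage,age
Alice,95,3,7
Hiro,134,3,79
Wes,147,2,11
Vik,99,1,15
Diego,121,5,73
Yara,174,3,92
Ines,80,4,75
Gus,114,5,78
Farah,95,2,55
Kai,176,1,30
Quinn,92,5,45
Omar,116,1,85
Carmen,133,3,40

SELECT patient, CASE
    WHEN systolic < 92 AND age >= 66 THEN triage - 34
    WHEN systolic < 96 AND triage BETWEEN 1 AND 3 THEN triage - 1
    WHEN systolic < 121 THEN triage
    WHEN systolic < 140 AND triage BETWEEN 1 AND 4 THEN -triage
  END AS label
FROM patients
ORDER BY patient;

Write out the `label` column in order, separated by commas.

2, -3, NULL, 1, 5, -3, -30, NULL, 1, 5, 1, NULL, NULL

patient=Alice: systolic < 96 AND triage BETWEEN 1 AND 3 → 2
patient=Carmen: systolic < 140 AND triage BETWEEN 1 AND 4 → -3
patient=Diego: (no match → NULL) → NULL
patient=Farah: systolic < 96 AND triage BETWEEN 1 AND 3 → 1
patient=Gus: systolic < 121 → 5
patient=Hiro: systolic < 140 AND triage BETWEEN 1 AND 4 → -3
patient=Ines: systolic < 92 AND age >= 66 → -30
patient=Kai: (no match → NULL) → NULL
patient=Omar: systolic < 121 → 1
patient=Quinn: systolic < 121 → 5
patient=Vik: systolic < 121 → 1
patient=Wes: (no match → NULL) → NULL
patient=Yara: (no match → NULL) → NULL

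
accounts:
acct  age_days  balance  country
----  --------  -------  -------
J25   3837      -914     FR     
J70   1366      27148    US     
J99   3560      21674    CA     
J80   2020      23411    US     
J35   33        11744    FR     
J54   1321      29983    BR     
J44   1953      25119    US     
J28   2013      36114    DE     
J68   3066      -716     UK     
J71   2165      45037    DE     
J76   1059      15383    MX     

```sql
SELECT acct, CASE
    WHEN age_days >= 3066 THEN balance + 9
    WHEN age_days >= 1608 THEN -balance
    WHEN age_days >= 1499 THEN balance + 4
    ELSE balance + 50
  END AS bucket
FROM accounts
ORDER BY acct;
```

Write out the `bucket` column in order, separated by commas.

acct=J25: age_days >= 3066 → -905
acct=J28: age_days >= 1608 → -36114
acct=J35: ELSE → 11794
acct=J44: age_days >= 1608 → -25119
acct=J54: ELSE → 30033
acct=J68: age_days >= 3066 → -707
acct=J70: ELSE → 27198
acct=J71: age_days >= 1608 → -45037
acct=J76: ELSE → 15433
acct=J80: age_days >= 1608 → -23411
acct=J99: age_days >= 3066 → 21683

-905, -36114, 11794, -25119, 30033, -707, 27198, -45037, 15433, -23411, 21683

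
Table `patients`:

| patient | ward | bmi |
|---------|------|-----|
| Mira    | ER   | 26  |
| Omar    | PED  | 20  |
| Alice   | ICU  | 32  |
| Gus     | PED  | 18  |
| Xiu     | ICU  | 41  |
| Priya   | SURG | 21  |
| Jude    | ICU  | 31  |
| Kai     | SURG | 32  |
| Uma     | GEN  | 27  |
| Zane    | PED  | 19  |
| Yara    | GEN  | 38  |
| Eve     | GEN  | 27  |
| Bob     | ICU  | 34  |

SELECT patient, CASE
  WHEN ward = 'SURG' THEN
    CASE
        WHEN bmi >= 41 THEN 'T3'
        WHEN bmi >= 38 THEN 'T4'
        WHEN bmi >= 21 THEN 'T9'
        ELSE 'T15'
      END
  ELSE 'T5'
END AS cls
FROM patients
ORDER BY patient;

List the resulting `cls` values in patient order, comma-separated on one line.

patient=Alice: ward='ICU' → outer ELSE → T5
patient=Bob: ward='ICU' → outer ELSE → T5
patient=Eve: ward='GEN' → outer ELSE → T5
patient=Gus: ward='PED' → outer ELSE → T5
patient=Jude: ward='ICU' → outer ELSE → T5
patient=Kai: ward='SURG' → inner[bmi >= 21] → T9
patient=Mira: ward='ER' → outer ELSE → T5
patient=Omar: ward='PED' → outer ELSE → T5
patient=Priya: ward='SURG' → inner[bmi >= 21] → T9
patient=Uma: ward='GEN' → outer ELSE → T5
patient=Xiu: ward='ICU' → outer ELSE → T5
patient=Yara: ward='GEN' → outer ELSE → T5
patient=Zane: ward='PED' → outer ELSE → T5

T5, T5, T5, T5, T5, T9, T5, T5, T9, T5, T5, T5, T5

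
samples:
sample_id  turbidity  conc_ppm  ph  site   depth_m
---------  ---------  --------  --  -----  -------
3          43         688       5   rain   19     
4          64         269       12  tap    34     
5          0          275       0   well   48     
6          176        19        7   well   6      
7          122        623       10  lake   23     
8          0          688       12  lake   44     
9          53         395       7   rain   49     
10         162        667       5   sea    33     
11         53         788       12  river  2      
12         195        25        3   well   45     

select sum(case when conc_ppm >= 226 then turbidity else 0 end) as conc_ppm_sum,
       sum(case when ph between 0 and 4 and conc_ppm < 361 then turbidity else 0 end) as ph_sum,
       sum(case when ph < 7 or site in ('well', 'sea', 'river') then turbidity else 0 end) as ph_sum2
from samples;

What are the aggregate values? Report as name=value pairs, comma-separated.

[conc_ppm_sum: conc_ppm >= 226]
sample_id=3: ✓ → 43
sample_id=4: ✓ → 64
sample_id=5: ✓ → 0
sample_id=6: ✗
sample_id=7: ✓ → 122
sample_id=8: ✓ → 0
sample_id=9: ✓ → 53
sample_id=10: ✓ → 162
sample_id=11: ✓ → 53
sample_id=12: ✗
conc_ppm_sum = 43 + 64 + 122 + 53 + 162 + 53 = 497
—
[ph_sum: ph between 0 and 4 and conc_ppm < 361]
sample_id=3: ✗
sample_id=4: ✗
sample_id=5: ✓ → 0
sample_id=6: ✗
sample_id=7: ✗
sample_id=8: ✗
sample_id=9: ✗
sample_id=10: ✗
sample_id=11: ✗
sample_id=12: ✓ → 195
ph_sum = 195
—
[ph_sum2: ph < 7 or site in ('well', 'sea', 'river')]
sample_id=3: ✓ → 43
sample_id=4: ✗
sample_id=5: ✓ → 0
sample_id=6: ✓ → 176
sample_id=7: ✗
sample_id=8: ✗
sample_id=9: ✗
sample_id=10: ✓ → 162
sample_id=11: ✓ → 53
sample_id=12: ✓ → 195
ph_sum2 = 43 + 176 + 162 + 53 + 195 = 629

conc_ppm_sum=497, ph_sum=195, ph_sum2=629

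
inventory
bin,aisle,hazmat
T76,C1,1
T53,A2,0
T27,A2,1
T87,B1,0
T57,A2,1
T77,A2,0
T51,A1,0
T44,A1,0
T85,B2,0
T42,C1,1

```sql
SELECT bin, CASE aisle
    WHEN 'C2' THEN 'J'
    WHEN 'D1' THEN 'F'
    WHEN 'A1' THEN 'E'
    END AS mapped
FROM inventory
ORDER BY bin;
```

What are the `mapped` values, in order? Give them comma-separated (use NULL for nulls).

bin=T27: (no match → NULL) → NULL
bin=T42: (no match → NULL) → NULL
bin=T44: aisle='A1' → E
bin=T51: aisle='A1' → E
bin=T53: (no match → NULL) → NULL
bin=T57: (no match → NULL) → NULL
bin=T76: (no match → NULL) → NULL
bin=T77: (no match → NULL) → NULL
bin=T85: (no match → NULL) → NULL
bin=T87: (no match → NULL) → NULL

NULL, NULL, E, E, NULL, NULL, NULL, NULL, NULL, NULL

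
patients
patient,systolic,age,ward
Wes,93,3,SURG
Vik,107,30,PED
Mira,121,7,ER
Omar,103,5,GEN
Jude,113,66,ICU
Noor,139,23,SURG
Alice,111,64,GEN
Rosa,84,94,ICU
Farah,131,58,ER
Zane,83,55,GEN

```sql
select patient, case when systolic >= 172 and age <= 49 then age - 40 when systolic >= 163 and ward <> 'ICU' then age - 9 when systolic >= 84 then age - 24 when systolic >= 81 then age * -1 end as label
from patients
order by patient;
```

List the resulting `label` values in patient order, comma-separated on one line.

patient=Alice: systolic >= 84 → 40
patient=Farah: systolic >= 84 → 34
patient=Jude: systolic >= 84 → 42
patient=Mira: systolic >= 84 → -17
patient=Noor: systolic >= 84 → -1
patient=Omar: systolic >= 84 → -19
patient=Rosa: systolic >= 84 → 70
patient=Vik: systolic >= 84 → 6
patient=Wes: systolic >= 84 → -21
patient=Zane: systolic >= 81 → -55

40, 34, 42, -17, -1, -19, 70, 6, -21, -55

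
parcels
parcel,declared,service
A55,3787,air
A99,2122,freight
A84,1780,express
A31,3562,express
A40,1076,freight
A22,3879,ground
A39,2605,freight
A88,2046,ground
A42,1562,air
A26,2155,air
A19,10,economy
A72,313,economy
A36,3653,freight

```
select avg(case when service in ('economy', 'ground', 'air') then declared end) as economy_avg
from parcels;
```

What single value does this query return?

parcel=A55: ✓ → 3787
parcel=A99: ✗
parcel=A84: ✗
parcel=A31: ✗
parcel=A40: ✗
parcel=A22: ✓ → 3879
parcel=A39: ✗
parcel=A88: ✓ → 2046
parcel=A42: ✓ → 1562
parcel=A26: ✓ → 2155
parcel=A19: ✓ → 10
parcel=A72: ✓ → 313
parcel=A36: ✗
economy_avg = (3787 + 3879 + 2046 + 1562 + 2155 + 10 + 313) / 7 = 1964.5714285714

1964.5714285714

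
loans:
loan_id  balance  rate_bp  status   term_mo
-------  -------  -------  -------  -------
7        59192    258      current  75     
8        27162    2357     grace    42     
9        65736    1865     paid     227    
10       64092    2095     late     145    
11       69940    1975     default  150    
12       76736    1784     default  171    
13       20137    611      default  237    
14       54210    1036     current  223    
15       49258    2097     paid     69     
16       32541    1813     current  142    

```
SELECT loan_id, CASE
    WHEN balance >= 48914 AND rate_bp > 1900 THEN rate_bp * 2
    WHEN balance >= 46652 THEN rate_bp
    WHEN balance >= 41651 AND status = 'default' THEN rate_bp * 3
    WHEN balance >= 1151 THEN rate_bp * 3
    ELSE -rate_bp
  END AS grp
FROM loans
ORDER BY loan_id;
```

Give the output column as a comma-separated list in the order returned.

loan_id=7: balance >= 46652 → 258
loan_id=8: balance >= 1151 → 7071
loan_id=9: balance >= 46652 → 1865
loan_id=10: balance >= 48914 AND rate_bp > 1900 → 4190
loan_id=11: balance >= 48914 AND rate_bp > 1900 → 3950
loan_id=12: balance >= 46652 → 1784
loan_id=13: balance >= 1151 → 1833
loan_id=14: balance >= 46652 → 1036
loan_id=15: balance >= 48914 AND rate_bp > 1900 → 4194
loan_id=16: balance >= 1151 → 5439

258, 7071, 1865, 4190, 3950, 1784, 1833, 1036, 4194, 5439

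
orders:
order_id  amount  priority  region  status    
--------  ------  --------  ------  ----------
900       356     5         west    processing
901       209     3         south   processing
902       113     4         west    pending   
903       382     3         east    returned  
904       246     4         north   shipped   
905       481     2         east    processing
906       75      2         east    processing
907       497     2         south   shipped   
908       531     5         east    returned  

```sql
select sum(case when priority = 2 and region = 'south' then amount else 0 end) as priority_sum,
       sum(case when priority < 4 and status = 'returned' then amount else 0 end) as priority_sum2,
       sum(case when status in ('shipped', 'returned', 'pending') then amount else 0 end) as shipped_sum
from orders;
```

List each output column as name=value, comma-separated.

priority_sum=497, priority_sum2=382, shipped_sum=1769

[priority_sum: priority = 2 and region = 'south']
order_id=900: ✗
order_id=901: ✗
order_id=902: ✗
order_id=903: ✗
order_id=904: ✗
order_id=905: ✗
order_id=906: ✗
order_id=907: ✓ → 497
order_id=908: ✗
priority_sum = 497
—
[priority_sum2: priority < 4 and status = 'returned']
order_id=900: ✗
order_id=901: ✗
order_id=902: ✗
order_id=903: ✓ → 382
order_id=904: ✗
order_id=905: ✗
order_id=906: ✗
order_id=907: ✗
order_id=908: ✗
priority_sum2 = 382
—
[shipped_sum: status in ('shipped', 'returned', 'pending')]
order_id=900: ✗
order_id=901: ✗
order_id=902: ✓ → 113
order_id=903: ✓ → 382
order_id=904: ✓ → 246
order_id=905: ✗
order_id=906: ✗
order_id=907: ✓ → 497
order_id=908: ✓ → 531
shipped_sum = 113 + 382 + 246 + 497 + 531 = 1769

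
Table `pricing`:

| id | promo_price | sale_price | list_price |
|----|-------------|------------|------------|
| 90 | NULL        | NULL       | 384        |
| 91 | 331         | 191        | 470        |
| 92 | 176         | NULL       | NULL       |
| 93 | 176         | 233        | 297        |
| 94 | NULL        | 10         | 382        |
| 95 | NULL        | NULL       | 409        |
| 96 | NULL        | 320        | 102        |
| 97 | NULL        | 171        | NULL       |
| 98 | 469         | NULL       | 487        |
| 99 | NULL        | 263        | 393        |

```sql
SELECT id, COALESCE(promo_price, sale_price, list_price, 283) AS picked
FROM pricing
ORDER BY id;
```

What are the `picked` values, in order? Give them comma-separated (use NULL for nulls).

384, 331, 176, 176, 10, 409, 320, 171, 469, 263

id=90: promo_price=NULL, sale_price=NULL, list_price=384 → 384
id=91: promo_price=331 → 331
id=92: promo_price=176 → 176
id=93: promo_price=176 → 176
id=94: promo_price=NULL, sale_price=10 → 10
id=95: promo_price=NULL, sale_price=NULL, list_price=409 → 409
id=96: promo_price=NULL, sale_price=320 → 320
id=97: promo_price=NULL, sale_price=171 → 171
id=98: promo_price=469 → 469
id=99: promo_price=NULL, sale_price=263 → 263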